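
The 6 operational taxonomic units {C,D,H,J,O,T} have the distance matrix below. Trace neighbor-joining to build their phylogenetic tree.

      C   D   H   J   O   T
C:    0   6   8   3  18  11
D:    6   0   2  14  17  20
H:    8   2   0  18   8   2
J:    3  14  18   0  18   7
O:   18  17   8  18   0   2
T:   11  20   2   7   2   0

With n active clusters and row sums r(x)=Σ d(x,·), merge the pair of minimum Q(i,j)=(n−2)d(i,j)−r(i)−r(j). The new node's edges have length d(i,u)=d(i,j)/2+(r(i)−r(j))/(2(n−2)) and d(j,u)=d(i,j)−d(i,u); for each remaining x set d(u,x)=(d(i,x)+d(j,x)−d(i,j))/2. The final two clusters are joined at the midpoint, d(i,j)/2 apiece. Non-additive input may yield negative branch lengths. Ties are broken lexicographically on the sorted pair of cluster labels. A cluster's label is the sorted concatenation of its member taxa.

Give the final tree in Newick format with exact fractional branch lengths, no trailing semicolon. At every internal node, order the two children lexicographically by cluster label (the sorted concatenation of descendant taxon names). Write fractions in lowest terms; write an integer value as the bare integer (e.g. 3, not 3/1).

step 1: merge (O,T) at d=2, Q=-97; branch lengths O→29/8, T→-13/8; new cluster OT
  updated: d(C,OT)=27/2, d(D,OT)=35/2, d(H,OT)=4, d(J,OT)=23/2
step 2: merge (C,J) at d=3, Q=-68; branch lengths C→-7/6, J→25/6; new cluster CJ
  updated: d(CJ,D)=17/2, d(CJ,H)=23/2, d(CJ,OT)=11
step 3: merge (CJ,D) at d=17/2, Q=-42; branch lengths CJ→5, D→7/2; new cluster CDJ
  updated: d(CDJ,H)=5/2, d(CDJ,OT)=10
step 4: merge (CDJ,H) at d=5/2, Q=-33/2; branch lengths CDJ→17/4, H→-7/4; new cluster CDHJ
  updated: d(CDHJ,OT)=23/4
step 5: merge (CDHJ,OT) at d=23/4; branch lengths CDHJ→23/8, OT→23/8; new cluster CDHJOT
final tree: ((((C:-7/6,J:25/6):5,D:7/2):17/4,H:-7/4):23/8,(O:29/8,T:-13/8):23/8)
total length: 87/4

((((C:-7/6,J:25/6):5,D:7/2):17/4,H:-7/4):23/8,(O:29/8,T:-13/8):23/8)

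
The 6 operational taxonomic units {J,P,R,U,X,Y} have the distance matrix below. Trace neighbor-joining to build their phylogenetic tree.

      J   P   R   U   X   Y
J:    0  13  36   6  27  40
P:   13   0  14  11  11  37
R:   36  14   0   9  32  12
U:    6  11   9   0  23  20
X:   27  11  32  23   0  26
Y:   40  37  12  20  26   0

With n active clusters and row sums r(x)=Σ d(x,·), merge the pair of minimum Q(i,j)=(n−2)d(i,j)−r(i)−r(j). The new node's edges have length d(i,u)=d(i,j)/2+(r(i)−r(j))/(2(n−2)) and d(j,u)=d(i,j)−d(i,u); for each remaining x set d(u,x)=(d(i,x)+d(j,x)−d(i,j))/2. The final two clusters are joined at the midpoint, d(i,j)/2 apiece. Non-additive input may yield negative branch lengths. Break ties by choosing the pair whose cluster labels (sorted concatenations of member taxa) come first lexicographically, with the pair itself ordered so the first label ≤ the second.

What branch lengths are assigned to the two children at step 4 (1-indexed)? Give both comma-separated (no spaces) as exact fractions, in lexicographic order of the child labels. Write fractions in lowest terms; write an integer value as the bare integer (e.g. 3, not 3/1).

17/4,11/8

iteration 1: select R,Y (d=12, Q=-190); attach at lengths (2, 10); label the merged cluster RY
  updated: d(J,RY)=32, d(P,RY)=39/2, d(RY,U)=17/2, d(RY,X)=23
iteration 2: select J,U (d=6, Q=-217/2); attach at lengths (95/12, -23/12); label the merged cluster JU
  updated: d(JU,P)=9, d(JU,RY)=69/4, d(JU,X)=22
iteration 3: select JU,RY (d=69/4, Q=-147/2); attach at lengths (23/4, 23/2); label the merged cluster JRUY
  updated: d(JRUY,P)=45/8, d(JRUY,X)=111/8
iteration 4: select JRUY,P (d=45/8, Q=-61/2); attach at lengths (17/4, 11/8); label the merged cluster JPRUY
  updated: d(JPRUY,X)=77/8
iteration 5: select JPRUY,X (d=77/8); attach at lengths (77/16, 77/16); label the merged cluster JPRUXY
final tree: ((((J:95/12,U:-23/12):23/4,(R:2,Y:10):23/2):17/4,P:11/8):77/16,X:77/16)
total length: 101/2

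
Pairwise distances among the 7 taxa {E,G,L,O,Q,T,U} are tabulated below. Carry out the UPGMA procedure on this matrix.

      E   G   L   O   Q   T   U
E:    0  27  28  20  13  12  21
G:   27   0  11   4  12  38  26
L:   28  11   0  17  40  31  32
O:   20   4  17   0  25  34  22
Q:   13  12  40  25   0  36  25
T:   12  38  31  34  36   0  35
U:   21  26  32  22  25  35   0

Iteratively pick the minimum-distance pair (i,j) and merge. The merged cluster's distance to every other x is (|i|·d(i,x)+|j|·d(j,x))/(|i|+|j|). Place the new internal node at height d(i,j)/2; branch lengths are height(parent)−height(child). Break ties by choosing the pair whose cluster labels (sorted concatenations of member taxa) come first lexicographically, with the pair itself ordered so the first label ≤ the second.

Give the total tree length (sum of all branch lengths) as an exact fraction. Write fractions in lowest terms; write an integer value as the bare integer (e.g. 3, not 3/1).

step 1: merge (G,O) at d=4; branch lengths G→2, O→2; new cluster GO
  updated: d(E,GO)=47/2, d(GO,L)=14, d(GO,Q)=37/2, d(GO,T)=36, d(GO,U)=24
step 2: merge (E,T) at d=12; branch lengths E→6, T→6; new cluster ET
  updated: d(ET,GO)=119/4, d(ET,L)=59/2, d(ET,Q)=49/2, d(ET,U)=28
step 3: merge (GO,L) at d=14; branch lengths GO→5, L→7; new cluster GLO
  updated: d(ET,GLO)=89/3, d(GLO,Q)=77/3, d(GLO,U)=80/3
step 4: merge (ET,Q) at d=49/2; branch lengths ET→25/4, Q→49/4; new cluster EQT
  updated: d(EQT,GLO)=85/3, d(EQT,U)=27
step 5: merge (GLO,U) at d=80/3; branch lengths GLO→19/3, U→40/3; new cluster GLOU
  updated: d(EQT,GLOU)=28
step 6: merge (EQT,GLOU) at d=28; branch lengths EQT→7/4, GLOU→2/3; new cluster EGLOQTU
final tree: (((E:6,T:6):25/4,Q:49/4):7/4,(((G:2,O:2):5,L:7):19/3,U:40/3):2/3)
total length: 823/12

823/12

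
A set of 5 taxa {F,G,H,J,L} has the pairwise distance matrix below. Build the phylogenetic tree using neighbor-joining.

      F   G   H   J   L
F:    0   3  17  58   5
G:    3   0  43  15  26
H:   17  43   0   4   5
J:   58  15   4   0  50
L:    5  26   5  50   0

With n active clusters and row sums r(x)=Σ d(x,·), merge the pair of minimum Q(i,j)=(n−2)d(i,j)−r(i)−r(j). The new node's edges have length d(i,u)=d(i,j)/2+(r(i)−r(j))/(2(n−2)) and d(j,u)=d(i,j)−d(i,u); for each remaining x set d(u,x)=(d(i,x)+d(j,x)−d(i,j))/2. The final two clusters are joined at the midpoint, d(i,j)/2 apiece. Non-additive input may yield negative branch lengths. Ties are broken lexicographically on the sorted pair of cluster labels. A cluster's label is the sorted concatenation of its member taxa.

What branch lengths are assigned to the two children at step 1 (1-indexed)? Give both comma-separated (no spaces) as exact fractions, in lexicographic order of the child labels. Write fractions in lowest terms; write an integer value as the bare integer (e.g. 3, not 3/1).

step 1: merge (H,J) at d=4, Q=-184; branch lengths H→-23/3, J→35/3; new cluster HJ
  updated: d(F,HJ)=71/2, d(G,HJ)=27, d(HJ,L)=51/2
step 2: merge (F,G) at d=3, Q=-187/2; branch lengths F→-13/8, G→37/8; new cluster FG
  updated: d(FG,HJ)=119/4, d(FG,L)=14
step 3: merge (FG,HJ) at d=119/4, Q=-277/4; branch lengths FG→73/8, HJ→165/8; new cluster FGHJ
  updated: d(FGHJ,L)=39/8
step 4: merge (FGHJ,L) at d=39/8; branch lengths FGHJ→39/16, L→39/16; new cluster FGHJL
final tree: (((F:-13/8,G:37/8):73/8,(H:-23/3,J:35/3):165/8):39/16,L:39/16)
total length: 333/8

-23/3,35/3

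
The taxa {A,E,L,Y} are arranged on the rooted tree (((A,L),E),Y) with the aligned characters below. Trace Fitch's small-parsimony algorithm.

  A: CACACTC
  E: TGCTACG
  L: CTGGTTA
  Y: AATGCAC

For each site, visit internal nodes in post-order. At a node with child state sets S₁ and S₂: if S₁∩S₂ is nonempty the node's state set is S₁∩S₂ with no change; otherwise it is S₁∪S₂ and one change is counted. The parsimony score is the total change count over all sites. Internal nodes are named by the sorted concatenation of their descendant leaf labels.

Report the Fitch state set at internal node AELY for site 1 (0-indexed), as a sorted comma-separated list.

[col 0] AL: children A:{C}, L:{C} ∩→ {C}; cost 0
[col 0] AEL: children AL:{C}, E:{T} ∪→ {C,T}; cost 1
[col 0] AELY: children AEL:{C,T}, Y:{A} ∪→ {A,C,T}; cost 1
[col 1] AL: children A:{A}, L:{T} ∪→ {A,T}; cost 1
[col 1] AEL: children AL:{A,T}, E:{G} ∪→ {A,G,T}; cost 1
[col 1] AELY: children AEL:{A,G,T}, Y:{A} ∩→ {A}; cost 0
[col 2] AL: children A:{C}, L:{G} ∪→ {C,G}; cost 1
[col 2] AEL: children AL:{C,G}, E:{C} ∩→ {C}; cost 0
[col 2] AELY: children AEL:{C}, Y:{T} ∪→ {C,T}; cost 1
[col 3] AL: children A:{A}, L:{G} ∪→ {A,G}; cost 1
[col 3] AEL: children AL:{A,G}, E:{T} ∪→ {A,G,T}; cost 1
[col 3] AELY: children AEL:{A,G,T}, Y:{G} ∩→ {G}; cost 0
[col 4] AL: children A:{C}, L:{T} ∪→ {C,T}; cost 1
[col 4] AEL: children AL:{C,T}, E:{A} ∪→ {A,C,T}; cost 1
[col 4] AELY: children AEL:{A,C,T}, Y:{C} ∩→ {C}; cost 0
[col 5] AL: children A:{T}, L:{T} ∩→ {T}; cost 0
[col 5] AEL: children AL:{T}, E:{C} ∪→ {C,T}; cost 1
[col 5] AELY: children AEL:{C,T}, Y:{A} ∪→ {A,C,T}; cost 1
[col 6] AL: children A:{C}, L:{A} ∪→ {A,C}; cost 1
[col 6] AEL: children AL:{A,C}, E:{G} ∪→ {A,C,G}; cost 1
[col 6] AELY: children AEL:{A,C,G}, Y:{C} ∩→ {C}; cost 0
per-site changes: [2, 2, 2, 2, 2, 2, 2]; total = 14

A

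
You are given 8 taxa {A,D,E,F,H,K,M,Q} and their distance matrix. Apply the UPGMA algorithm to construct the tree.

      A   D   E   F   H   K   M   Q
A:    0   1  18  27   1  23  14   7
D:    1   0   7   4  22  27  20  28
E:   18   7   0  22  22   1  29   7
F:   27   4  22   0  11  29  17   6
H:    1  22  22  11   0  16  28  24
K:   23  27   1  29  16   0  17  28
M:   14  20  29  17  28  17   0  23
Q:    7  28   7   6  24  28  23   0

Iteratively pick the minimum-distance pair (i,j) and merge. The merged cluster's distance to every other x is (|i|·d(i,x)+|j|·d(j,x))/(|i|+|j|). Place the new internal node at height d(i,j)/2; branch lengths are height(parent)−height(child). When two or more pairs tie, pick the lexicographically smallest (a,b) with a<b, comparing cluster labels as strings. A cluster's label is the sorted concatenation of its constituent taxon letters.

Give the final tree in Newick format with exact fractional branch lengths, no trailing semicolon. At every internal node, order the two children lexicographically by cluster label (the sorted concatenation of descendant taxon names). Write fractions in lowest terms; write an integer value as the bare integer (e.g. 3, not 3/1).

step 1: merge (A,D) at d=1; branch lengths A→1/2, D→1/2; new cluster AD
  updated: d(AD,E)=25/2, d(AD,F)=31/2, d(AD,H)=23/2, d(AD,K)=25, d(AD,M)=17, d(AD,Q)=35/2
step 2: merge (E,K) at d=1; branch lengths E→1/2, K→1/2; new cluster EK
  updated: d(AD,EK)=75/4, d(EK,F)=51/2, d(EK,H)=19, d(EK,M)=23, d(EK,Q)=35/2
step 3: merge (F,Q) at d=6; branch lengths F→3, Q→3; new cluster FQ
  updated: d(AD,FQ)=33/2, d(EK,FQ)=43/2, d(FQ,H)=35/2, d(FQ,M)=20
step 4: merge (AD,H) at d=23/2; branch lengths AD→21/4, H→23/4; new cluster ADH
  updated: d(ADH,EK)=113/6, d(ADH,FQ)=101/6, d(ADH,M)=62/3
step 5: merge (ADH,FQ) at d=101/6; branch lengths ADH→8/3, FQ→65/12; new cluster ADFHQ
  updated: d(ADFHQ,EK)=199/10, d(ADFHQ,M)=102/5
step 6: merge (ADFHQ,EK) at d=199/10; branch lengths ADFHQ→23/15, EK→189/20; new cluster ADEFHKQ
  updated: d(ADEFHKQ,M)=148/7
step 7: merge (ADEFHKQ,M) at d=148/7; branch lengths ADEFHKQ→87/140, M→74/7; new cluster ADEFHKMQ
final tree: (((((A:1/2,D:1/2):21/4,H:23/4):8/3,(F:3,Q:3):65/12):23/15,(E:1/2,K:1/2):189/20):87/140,M:74/7)
total length: 20689/420

(((((A:1/2,D:1/2):21/4,H:23/4):8/3,(F:3,Q:3):65/12):23/15,(E:1/2,K:1/2):189/20):87/140,M:74/7)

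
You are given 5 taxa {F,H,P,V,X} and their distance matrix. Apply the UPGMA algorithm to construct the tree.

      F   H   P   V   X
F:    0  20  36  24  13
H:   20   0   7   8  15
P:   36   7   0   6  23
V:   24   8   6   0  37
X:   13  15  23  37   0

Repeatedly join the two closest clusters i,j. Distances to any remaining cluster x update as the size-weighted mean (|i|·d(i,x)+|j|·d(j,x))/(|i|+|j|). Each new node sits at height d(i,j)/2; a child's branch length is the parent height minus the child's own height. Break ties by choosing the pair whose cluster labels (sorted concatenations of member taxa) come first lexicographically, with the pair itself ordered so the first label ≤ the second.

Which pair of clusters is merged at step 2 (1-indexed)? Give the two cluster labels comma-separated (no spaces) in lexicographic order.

1. join P+V (d=6) ⇒ PV; edges |P|=3, |V|=3
  updated: d(F,PV)=30, d(H,PV)=15/2, d(PV,X)=30
2. join H+PV (d=15/2) ⇒ HPV; edges |H|=15/4, |PV|=3/4
  updated: d(F,HPV)=80/3, d(HPV,X)=25
3. join F+X (d=13) ⇒ FX; edges |F|=13/2, |X|=13/2
  updated: d(FX,HPV)=155/6
4. join FX+HPV (d=155/6) ⇒ FHPVX; edges |FX|=77/12, |HPV|=55/6
final tree: ((F:13/2,X:13/2):77/12,(H:15/4,(P:3,V:3):3/4):55/6)
total length: 469/12

H,PV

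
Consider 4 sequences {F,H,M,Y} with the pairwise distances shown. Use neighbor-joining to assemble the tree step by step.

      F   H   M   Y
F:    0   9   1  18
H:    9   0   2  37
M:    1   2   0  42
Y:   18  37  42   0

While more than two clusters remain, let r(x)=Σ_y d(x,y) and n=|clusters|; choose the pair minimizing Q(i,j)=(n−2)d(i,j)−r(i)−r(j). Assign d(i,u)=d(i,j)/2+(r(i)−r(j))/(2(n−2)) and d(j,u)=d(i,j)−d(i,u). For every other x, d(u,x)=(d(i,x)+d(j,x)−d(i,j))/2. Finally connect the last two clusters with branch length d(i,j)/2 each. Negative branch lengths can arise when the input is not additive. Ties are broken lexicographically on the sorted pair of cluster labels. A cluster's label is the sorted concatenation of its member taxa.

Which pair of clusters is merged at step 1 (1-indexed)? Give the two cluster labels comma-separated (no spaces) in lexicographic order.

F,Y

1. join F+Y (d=18, Q=-89) ⇒ FY; edges |F|=-33/4, |Y|=105/4
  updated: d(FY,H)=14, d(FY,M)=25/2
2. join FY+H (d=14, Q=-57/2) ⇒ FHY; edges |FY|=49/4, |H|=7/4
  updated: d(FHY,M)=1/4
3. join FHY+M (d=1/4) ⇒ FHMY; edges |FHY|=1/8, |M|=1/8
final tree: (((F:-33/4,Y:105/4):49/4,H:7/4):1/8,M:1/8)
total length: 129/4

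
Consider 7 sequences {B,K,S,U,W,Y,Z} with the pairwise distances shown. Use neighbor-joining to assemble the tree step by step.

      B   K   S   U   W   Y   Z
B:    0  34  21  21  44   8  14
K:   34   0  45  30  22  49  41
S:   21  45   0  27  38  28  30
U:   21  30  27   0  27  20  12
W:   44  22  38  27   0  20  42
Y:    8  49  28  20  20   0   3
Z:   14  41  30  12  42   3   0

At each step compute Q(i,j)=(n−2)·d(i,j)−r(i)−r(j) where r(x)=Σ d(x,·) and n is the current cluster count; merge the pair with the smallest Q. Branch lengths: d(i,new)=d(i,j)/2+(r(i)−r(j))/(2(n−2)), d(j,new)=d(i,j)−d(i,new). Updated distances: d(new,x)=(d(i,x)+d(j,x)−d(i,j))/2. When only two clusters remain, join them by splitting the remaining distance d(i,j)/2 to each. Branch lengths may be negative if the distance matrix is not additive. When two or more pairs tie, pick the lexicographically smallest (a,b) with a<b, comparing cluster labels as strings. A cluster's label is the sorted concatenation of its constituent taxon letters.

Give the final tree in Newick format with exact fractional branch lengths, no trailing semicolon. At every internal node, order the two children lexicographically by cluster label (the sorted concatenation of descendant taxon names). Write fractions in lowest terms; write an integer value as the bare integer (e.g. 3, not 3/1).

1. join K+W (d=22, Q=-304) ⇒ KW; edges |K|=69/5, |W|=41/5
  updated: d(B,KW)=28, d(KW,S)=61/2, d(KW,U)=35/2, d(KW,Y)=47/2, d(KW,Z)=61/2
2. join Y+Z (d=3, Q=-160) ⇒ YZ; edges |Y|=5/8, |Z|=19/8
  updated: d(B,YZ)=19/2, d(KW,YZ)=51/2, d(S,YZ)=55/2, d(U,YZ)=29/2
3. join KW+U (d=35/2, Q=-129) ⇒ KUW; edges |KW|=37/3, |U|=31/6
  updated: d(B,KUW)=63/4, d(KUW,S)=20, d(KUW,YZ)=45/4
4. join B+YZ (d=19/2, Q=-151/2) ⇒ BYZ; edges |B|=17/4, |YZ|=21/4
  updated: d(BYZ,KUW)=35/4, d(BYZ,S)=39/2
5. join BYZ+KUW (d=35/4, Q=-193/4) ⇒ BKUWYZ; edges |BYZ|=33/8, |KUW|=37/8
  updated: d(BKUWYZ,S)=123/8
6. join BKUWYZ+S (d=123/8) ⇒ BKSUWYZ; edges |BKUWYZ|=123/16, |S|=123/16
final tree: (((B:17/4,(Y:5/8,Z:19/8):21/4):33/8,((K:69/5,W:41/5):37/3,U:31/6):37/8):123/16,S:123/16)
total length: 609/8

(((B:17/4,(Y:5/8,Z:19/8):21/4):33/8,((K:69/5,W:41/5):37/3,U:31/6):37/8):123/16,S:123/16)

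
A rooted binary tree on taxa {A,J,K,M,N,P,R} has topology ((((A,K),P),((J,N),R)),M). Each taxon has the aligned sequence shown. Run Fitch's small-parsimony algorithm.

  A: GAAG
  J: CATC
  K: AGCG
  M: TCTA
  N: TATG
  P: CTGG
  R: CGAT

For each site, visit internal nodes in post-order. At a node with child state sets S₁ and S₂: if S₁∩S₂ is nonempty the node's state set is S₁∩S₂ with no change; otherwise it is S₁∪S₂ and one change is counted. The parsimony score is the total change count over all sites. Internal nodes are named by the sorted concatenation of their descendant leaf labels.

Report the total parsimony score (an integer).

[col 0] AK: children A:{G}, K:{A} ∪→ {A,G}; cost 1
[col 0] AKP: children AK:{A,G}, P:{C} ∪→ {A,C,G}; cost 1
[col 0] JN: children J:{C}, N:{T} ∪→ {C,T}; cost 1
[col 0] JNR: children JN:{C,T}, R:{C} ∩→ {C}; cost 0
[col 0] AJKNPR: children AKP:{A,C,G}, JNR:{C} ∩→ {C}; cost 0
[col 0] AJKMNPR: children AJKNPR:{C}, M:{T} ∪→ {C,T}; cost 1
[col 1] AK: children A:{A}, K:{G} ∪→ {A,G}; cost 1
[col 1] AKP: children AK:{A,G}, P:{T} ∪→ {A,G,T}; cost 1
[col 1] JN: children J:{A}, N:{A} ∩→ {A}; cost 0
[col 1] JNR: children JN:{A}, R:{G} ∪→ {A,G}; cost 1
[col 1] AJKNPR: children AKP:{A,G,T}, JNR:{A,G} ∩→ {A,G}; cost 0
[col 1] AJKMNPR: children AJKNPR:{A,G}, M:{C} ∪→ {A,C,G}; cost 1
[col 2] AK: children A:{A}, K:{C} ∪→ {A,C}; cost 1
[col 2] AKP: children AK:{A,C}, P:{G} ∪→ {A,C,G}; cost 1
[col 2] JN: children J:{T}, N:{T} ∩→ {T}; cost 0
[col 2] JNR: children JN:{T}, R:{A} ∪→ {A,T}; cost 1
[col 2] AJKNPR: children AKP:{A,C,G}, JNR:{A,T} ∩→ {A}; cost 0
[col 2] AJKMNPR: children AJKNPR:{A}, M:{T} ∪→ {A,T}; cost 1
[col 3] AK: children A:{G}, K:{G} ∩→ {G}; cost 0
[col 3] AKP: children AK:{G}, P:{G} ∩→ {G}; cost 0
[col 3] JN: children J:{C}, N:{G} ∪→ {C,G}; cost 1
[col 3] JNR: children JN:{C,G}, R:{T} ∪→ {C,G,T}; cost 1
[col 3] AJKNPR: children AKP:{G}, JNR:{C,G,T} ∩→ {G}; cost 0
[col 3] AJKMNPR: children AJKNPR:{G}, M:{A} ∪→ {A,G}; cost 1
per-site changes: [4, 4, 4, 3]; total = 15

15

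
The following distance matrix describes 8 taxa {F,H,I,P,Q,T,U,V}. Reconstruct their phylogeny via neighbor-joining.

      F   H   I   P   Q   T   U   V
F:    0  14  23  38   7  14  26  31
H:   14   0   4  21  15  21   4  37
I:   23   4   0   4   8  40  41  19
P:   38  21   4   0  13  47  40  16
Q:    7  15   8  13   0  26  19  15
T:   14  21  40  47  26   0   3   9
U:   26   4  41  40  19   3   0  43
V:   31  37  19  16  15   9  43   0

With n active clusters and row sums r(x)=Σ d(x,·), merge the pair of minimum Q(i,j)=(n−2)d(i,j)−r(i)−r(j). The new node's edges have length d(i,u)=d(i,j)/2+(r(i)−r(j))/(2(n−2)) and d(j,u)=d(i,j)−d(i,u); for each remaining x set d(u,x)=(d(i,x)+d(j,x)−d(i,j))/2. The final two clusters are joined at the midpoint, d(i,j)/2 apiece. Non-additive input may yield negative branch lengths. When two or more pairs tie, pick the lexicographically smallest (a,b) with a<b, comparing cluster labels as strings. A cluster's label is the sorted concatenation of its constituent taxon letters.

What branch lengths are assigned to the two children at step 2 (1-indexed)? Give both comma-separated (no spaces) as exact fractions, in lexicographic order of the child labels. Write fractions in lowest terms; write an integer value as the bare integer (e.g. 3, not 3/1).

step 1: merge (T,U) at d=3, Q=-318; branch lengths T→1/6, U→17/6; new cluster TU
  updated: d(F,TU)=37/2, d(H,TU)=11, d(I,TU)=39, d(P,TU)=42, d(Q,TU)=21, d(TU,V)=49/2
step 2: merge (I,P) at d=4, Q=-211; branch lengths I→-17/10, P→57/10; new cluster IP
  updated: d(F,IP)=57/2, d(H,IP)=21/2, d(IP,Q)=17/2, d(IP,TU)=77/2, d(IP,V)=31/2
step 3: merge (IP,V) at d=31/2, Q=-325/2; branch lengths IP→81/16, V→167/16; new cluster IPV
  updated: d(F,IPV)=22, d(H,IPV)=16, d(IPV,Q)=4, d(IPV,TU)=95/4
step 4: merge (IPV,Q) at d=4, Q=-403/4; branch lengths IPV→41/8, Q→-9/8; new cluster IPQV
  updated: d(F,IPQV)=25/2, d(H,IPQV)=27/2, d(IPQV,TU)=163/8
step 5: merge (F,IPQV) at d=25/2, Q=-531/8; branch lengths F→189/32, IPQV→211/32; new cluster FIPQV
  updated: d(FIPQV,H)=15/2, d(FIPQV,TU)=211/16
step 6: merge (FIPQV,H) at d=15/2, Q=-507/16; branch lengths FIPQV→155/32, H→85/32; new cluster FHIPQV
  updated: d(FHIPQV,TU)=267/32
step 7: merge (FHIPQV,TU) at d=267/32; branch lengths FHIPQV→267/64, TU→267/64; new cluster FHIPQTUV
final tree: (((F:189/32,(((I:-17/10,P:57/10):81/16,V:167/16):41/8,Q:-9/8):211/32):155/32,H:85/32):267/64,(T:1/6,U:17/6):267/64)
total length: 1755/32

-17/10,57/10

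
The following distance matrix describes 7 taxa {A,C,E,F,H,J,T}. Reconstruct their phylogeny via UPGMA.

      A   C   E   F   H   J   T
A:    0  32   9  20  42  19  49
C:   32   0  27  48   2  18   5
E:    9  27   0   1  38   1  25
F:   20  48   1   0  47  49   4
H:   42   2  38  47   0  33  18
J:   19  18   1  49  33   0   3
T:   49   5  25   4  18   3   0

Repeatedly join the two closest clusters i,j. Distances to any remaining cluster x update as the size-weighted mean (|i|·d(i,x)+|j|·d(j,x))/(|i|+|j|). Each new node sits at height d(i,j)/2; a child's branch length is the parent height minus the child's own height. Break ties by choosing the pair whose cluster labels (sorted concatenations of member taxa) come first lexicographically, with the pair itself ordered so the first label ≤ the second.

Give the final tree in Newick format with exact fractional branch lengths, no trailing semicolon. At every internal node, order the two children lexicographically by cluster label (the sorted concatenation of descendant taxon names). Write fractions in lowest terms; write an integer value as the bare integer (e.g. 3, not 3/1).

((A:29/4,(E:1/2,F:1/2):27/4):69/8,((C:1,H:1):33/4,(J:3/2,T:3/2):31/4):53/8)

iteration 1: select E,F (d=1); attach at lengths (1/2, 1/2); label the merged cluster EF
  updated: d(A,EF)=29/2, d(C,EF)=75/2, d(EF,H)=85/2, d(EF,J)=25, d(EF,T)=29/2
iteration 2: select C,H (d=2); attach at lengths (1, 1); label the merged cluster CH
  updated: d(A,CH)=37, d(CH,EF)=40, d(CH,J)=51/2, d(CH,T)=23/2
iteration 3: select J,T (d=3); attach at lengths (3/2, 3/2); label the merged cluster JT
  updated: d(A,JT)=34, d(CH,JT)=37/2, d(EF,JT)=79/4
iteration 4: select A,EF (d=29/2); attach at lengths (29/4, 27/4); label the merged cluster AEF
  updated: d(AEF,CH)=39, d(AEF,JT)=49/2
iteration 5: select CH,JT (d=37/2); attach at lengths (33/4, 31/4); label the merged cluster CHJT
  updated: d(AEF,CHJT)=127/4
iteration 6: select AEF,CHJT (d=127/4); attach at lengths (69/8, 53/8); label the merged cluster ACEFHJT
final tree: ((A:29/4,(E:1/2,F:1/2):27/4):69/8,((C:1,H:1):33/4,(J:3/2,T:3/2):31/4):53/8)
total length: 205/4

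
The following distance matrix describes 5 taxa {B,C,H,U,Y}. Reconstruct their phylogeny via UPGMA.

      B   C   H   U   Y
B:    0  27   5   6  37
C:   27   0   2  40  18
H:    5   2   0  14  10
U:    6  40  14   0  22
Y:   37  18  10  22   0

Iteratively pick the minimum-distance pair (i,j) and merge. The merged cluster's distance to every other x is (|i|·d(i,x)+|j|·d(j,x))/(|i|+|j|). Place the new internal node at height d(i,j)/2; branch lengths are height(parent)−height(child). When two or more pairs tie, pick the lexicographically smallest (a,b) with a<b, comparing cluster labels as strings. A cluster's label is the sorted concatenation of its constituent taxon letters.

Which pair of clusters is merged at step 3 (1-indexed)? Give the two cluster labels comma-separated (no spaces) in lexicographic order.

CH,Y

iteration 1: select C,H (d=2); attach at lengths (1, 1); label the merged cluster CH
  updated: d(B,CH)=16, d(CH,U)=27, d(CH,Y)=14
iteration 2: select B,U (d=6); attach at lengths (3, 3); label the merged cluster BU
  updated: d(BU,CH)=43/2, d(BU,Y)=59/2
iteration 3: select CH,Y (d=14); attach at lengths (6, 7); label the merged cluster CHY
  updated: d(BU,CHY)=145/6
iteration 4: select BU,CHY (d=145/6); attach at lengths (109/12, 61/12); label the merged cluster BCHUY
final tree: ((B:3,U:3):109/12,((C:1,H:1):6,Y:7):61/12)
total length: 211/6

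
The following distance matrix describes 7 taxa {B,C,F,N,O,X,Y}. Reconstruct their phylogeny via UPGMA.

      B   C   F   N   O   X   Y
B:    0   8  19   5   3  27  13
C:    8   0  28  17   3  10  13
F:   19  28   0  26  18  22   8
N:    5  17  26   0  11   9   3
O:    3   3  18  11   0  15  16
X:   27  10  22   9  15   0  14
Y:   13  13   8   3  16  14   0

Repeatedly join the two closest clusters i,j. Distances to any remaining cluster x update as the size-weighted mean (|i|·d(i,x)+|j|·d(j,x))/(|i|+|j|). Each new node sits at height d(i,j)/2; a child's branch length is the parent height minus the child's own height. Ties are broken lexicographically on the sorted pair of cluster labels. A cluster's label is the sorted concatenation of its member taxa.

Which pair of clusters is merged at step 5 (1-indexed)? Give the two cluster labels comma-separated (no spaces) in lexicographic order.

BCO,NXY

step 1: merge (B,O) at d=3; branch lengths B→3/2, O→3/2; new cluster BO
  updated: d(BO,C)=11/2, d(BO,F)=37/2, d(BO,N)=8, d(BO,X)=21, d(BO,Y)=29/2
step 2: merge (N,Y) at d=3; branch lengths N→3/2, Y→3/2; new cluster NY
  updated: d(BO,NY)=45/4, d(C,NY)=15, d(F,NY)=17, d(NY,X)=23/2
step 3: merge (BO,C) at d=11/2; branch lengths BO→5/4, C→11/4; new cluster BCO
  updated: d(BCO,F)=65/3, d(BCO,NY)=25/2, d(BCO,X)=52/3
step 4: merge (NY,X) at d=23/2; branch lengths NY→17/4, X→23/4; new cluster NXY
  updated: d(BCO,NXY)=127/9, d(F,NXY)=56/3
step 5: merge (BCO,NXY) at d=127/9; branch lengths BCO→155/36, NXY→47/36; new cluster BCNOXY
  updated: d(BCNOXY,F)=121/6
step 6: merge (BCNOXY,F) at d=121/6; branch lengths BCNOXY→109/36, F→121/12; new cluster BCFNOXY
final tree: ((((B:3/2,O:3/2):5/4,C:11/4):155/36,((N:3/2,Y:3/2):17/4,X:23/4):47/36):109/36,F:121/12)
total length: 697/18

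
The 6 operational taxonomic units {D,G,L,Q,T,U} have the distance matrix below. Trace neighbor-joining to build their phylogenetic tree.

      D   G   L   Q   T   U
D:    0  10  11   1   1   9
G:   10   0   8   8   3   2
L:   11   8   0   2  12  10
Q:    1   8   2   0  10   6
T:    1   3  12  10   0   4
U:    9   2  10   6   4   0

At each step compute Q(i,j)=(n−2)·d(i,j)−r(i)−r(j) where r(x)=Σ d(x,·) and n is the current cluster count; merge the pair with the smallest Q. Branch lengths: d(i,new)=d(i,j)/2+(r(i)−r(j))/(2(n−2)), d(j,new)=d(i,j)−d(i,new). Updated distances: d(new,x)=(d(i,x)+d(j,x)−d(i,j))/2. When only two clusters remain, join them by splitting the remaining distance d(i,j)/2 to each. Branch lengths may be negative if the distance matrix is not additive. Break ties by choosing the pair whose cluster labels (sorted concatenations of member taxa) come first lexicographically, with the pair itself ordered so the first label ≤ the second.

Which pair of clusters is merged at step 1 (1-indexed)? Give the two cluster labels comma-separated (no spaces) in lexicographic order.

iteration 1: select L,Q (d=2, Q=-62); attach at lengths (3, -1); label the merged cluster LQ
  updated: d(D,LQ)=5, d(G,LQ)=7, d(LQ,T)=10, d(LQ,U)=7
iteration 2: select D,T (d=1, Q=-40); attach at lengths (5/3, -2/3); label the merged cluster DT
  updated: d(DT,G)=6, d(DT,LQ)=7, d(DT,U)=6
iteration 3: select DT,LQ (d=7, Q=-26); attach at lengths (3, 4); label the merged cluster DLQT
  updated: d(DLQT,G)=3, d(DLQT,U)=3
iteration 4: select DLQT,G (d=3, Q=-8); attach at lengths (2, 1); label the merged cluster DGLQT
  updated: d(DGLQT,U)=1
iteration 5: select DGLQT,U (d=1); attach at lengths (1/2, 1/2); label the merged cluster DGLQTU
final tree: ((((D:5/3,T:-2/3):3,(L:3,Q:-1):4):2,G:1):1/2,U:1/2)
total length: 14

L,Q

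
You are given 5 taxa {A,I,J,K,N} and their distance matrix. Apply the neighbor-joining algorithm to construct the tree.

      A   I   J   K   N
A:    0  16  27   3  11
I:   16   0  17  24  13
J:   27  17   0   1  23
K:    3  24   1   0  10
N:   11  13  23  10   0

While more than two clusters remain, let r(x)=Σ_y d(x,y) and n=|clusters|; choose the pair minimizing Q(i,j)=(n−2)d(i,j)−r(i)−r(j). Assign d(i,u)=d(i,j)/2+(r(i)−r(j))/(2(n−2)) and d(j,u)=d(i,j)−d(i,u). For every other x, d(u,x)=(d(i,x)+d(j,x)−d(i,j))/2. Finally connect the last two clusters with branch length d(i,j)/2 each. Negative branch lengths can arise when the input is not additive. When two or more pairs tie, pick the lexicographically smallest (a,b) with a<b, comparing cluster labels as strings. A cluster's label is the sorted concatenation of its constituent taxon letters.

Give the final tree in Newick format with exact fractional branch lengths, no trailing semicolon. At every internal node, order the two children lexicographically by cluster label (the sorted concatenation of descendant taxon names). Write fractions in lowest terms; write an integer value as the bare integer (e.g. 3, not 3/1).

1. join J+K (d=1, Q=-103) ⇒ JK; edges |J|=11/2, |K|=-9/2
  updated: d(A,JK)=29/2, d(I,JK)=20, d(JK,N)=16
2. join A+JK (d=29/2, Q=-63) ⇒ AJK; edges |A|=5, |JK|=19/2
  updated: d(AJK,I)=43/4, d(AJK,N)=25/4
3. join AJK+I (d=43/4, Q=-30) ⇒ AIJK; edges |AJK|=2, |I|=35/4
  updated: d(AIJK,N)=17/4
4. join AIJK+N (d=17/4) ⇒ AIJKN; edges |AIJK|=17/8, |N|=17/8
final tree: (((A:5,(J:11/2,K:-9/2):19/2):2,I:35/4):17/8,N:17/8)
total length: 61/2

(((A:5,(J:11/2,K:-9/2):19/2):2,I:35/4):17/8,N:17/8)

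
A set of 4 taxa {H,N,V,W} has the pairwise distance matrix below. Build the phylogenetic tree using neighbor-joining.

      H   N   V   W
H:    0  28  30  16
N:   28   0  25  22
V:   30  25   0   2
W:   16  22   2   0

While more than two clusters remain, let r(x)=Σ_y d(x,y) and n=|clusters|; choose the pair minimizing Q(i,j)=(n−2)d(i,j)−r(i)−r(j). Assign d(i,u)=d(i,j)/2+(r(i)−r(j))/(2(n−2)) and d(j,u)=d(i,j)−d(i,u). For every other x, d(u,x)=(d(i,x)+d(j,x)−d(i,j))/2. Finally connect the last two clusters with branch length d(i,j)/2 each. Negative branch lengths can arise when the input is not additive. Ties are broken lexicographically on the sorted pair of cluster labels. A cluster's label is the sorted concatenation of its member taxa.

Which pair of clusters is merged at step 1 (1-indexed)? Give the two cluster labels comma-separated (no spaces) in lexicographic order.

H,N

1. join H+N (d=28, Q=-93) ⇒ HN; edges |H|=55/4, |N|=57/4
  updated: d(HN,V)=27/2, d(HN,W)=5
2. join HN+V (d=27/2, Q=-41/2) ⇒ HNV; edges |HN|=33/4, |V|=21/4
  updated: d(HNV,W)=-13/4
3. join HNV+W (d=-13/4) ⇒ HNVW; edges |HNV|=-13/8, |W|=-13/8
final tree: (((H:55/4,N:57/4):33/4,V:21/4):-13/8,W:-13/8)
total length: 153/4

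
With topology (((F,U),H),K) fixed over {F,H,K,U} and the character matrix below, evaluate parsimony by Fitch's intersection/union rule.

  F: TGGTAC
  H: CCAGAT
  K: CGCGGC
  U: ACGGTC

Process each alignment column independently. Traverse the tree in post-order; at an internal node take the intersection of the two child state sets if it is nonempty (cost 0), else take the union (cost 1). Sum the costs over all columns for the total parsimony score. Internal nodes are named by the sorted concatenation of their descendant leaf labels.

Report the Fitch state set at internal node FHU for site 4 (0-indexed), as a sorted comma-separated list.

[col 0] FU: children F:{T}, U:{A} ∪→ {A,T}; cost 1
[col 0] FHU: children FU:{A,T}, H:{C} ∪→ {A,C,T}; cost 1
[col 0] FHKU: children FHU:{A,C,T}, K:{C} ∩→ {C}; cost 0
[col 1] FU: children F:{G}, U:{C} ∪→ {C,G}; cost 1
[col 1] FHU: children FU:{C,G}, H:{C} ∩→ {C}; cost 0
[col 1] FHKU: children FHU:{C}, K:{G} ∪→ {C,G}; cost 1
[col 2] FU: children F:{G}, U:{G} ∩→ {G}; cost 0
[col 2] FHU: children FU:{G}, H:{A} ∪→ {A,G}; cost 1
[col 2] FHKU: children FHU:{A,G}, K:{C} ∪→ {A,C,G}; cost 1
[col 3] FU: children F:{T}, U:{G} ∪→ {G,T}; cost 1
[col 3] FHU: children FU:{G,T}, H:{G} ∩→ {G}; cost 0
[col 3] FHKU: children FHU:{G}, K:{G} ∩→ {G}; cost 0
[col 4] FU: children F:{A}, U:{T} ∪→ {A,T}; cost 1
[col 4] FHU: children FU:{A,T}, H:{A} ∩→ {A}; cost 0
[col 4] FHKU: children FHU:{A}, K:{G} ∪→ {A,G}; cost 1
[col 5] FU: children F:{C}, U:{C} ∩→ {C}; cost 0
[col 5] FHU: children FU:{C}, H:{T} ∪→ {C,T}; cost 1
[col 5] FHKU: children FHU:{C,T}, K:{C} ∩→ {C}; cost 0
per-site changes: [2, 2, 2, 1, 2, 1]; total = 10

A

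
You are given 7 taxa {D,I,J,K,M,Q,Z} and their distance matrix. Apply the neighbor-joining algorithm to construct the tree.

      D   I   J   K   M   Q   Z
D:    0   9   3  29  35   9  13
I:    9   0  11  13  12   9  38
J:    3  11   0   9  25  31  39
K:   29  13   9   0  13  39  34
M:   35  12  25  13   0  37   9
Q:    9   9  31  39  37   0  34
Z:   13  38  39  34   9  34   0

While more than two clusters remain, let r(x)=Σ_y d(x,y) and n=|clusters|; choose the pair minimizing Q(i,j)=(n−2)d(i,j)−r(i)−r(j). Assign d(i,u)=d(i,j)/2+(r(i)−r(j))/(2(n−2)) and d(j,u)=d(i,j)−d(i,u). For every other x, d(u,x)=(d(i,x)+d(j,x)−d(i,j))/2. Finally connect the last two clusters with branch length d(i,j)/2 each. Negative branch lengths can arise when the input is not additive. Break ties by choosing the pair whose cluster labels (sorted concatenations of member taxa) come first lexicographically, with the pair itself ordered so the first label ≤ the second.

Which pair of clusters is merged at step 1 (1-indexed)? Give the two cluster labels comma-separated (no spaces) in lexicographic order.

iteration 1: select M,Z (d=9, Q=-253); attach at lengths (9/10, 81/10); label the merged cluster MZ
  updated: d(D,MZ)=39/2, d(I,MZ)=41/2, d(J,MZ)=55/2, d(K,MZ)=19, d(MZ,Q)=31
iteration 2: select J,K (d=9, Q=-309/2); attach at lengths (17/16, 127/16); label the merged cluster JK
  updated: d(D,JK)=23/2, d(I,JK)=15/2, d(JK,MZ)=75/4, d(JK,Q)=61/2
iteration 3: select JK,MZ (d=75/4, Q=-407/4); attach at lengths (139/24, 311/24); label the merged cluster JKMZ
  updated: d(D,JKMZ)=49/8, d(I,JKMZ)=37/8, d(JKMZ,Q)=171/8
iteration 4: select D,Q (d=9, Q=-91/2); attach at lengths (11/16, 133/16); label the merged cluster DQ
  updated: d(DQ,I)=9/2, d(DQ,JKMZ)=37/4
iteration 5: select DQ,I (d=9/2, Q=-147/8); attach at lengths (73/16, -1/16); label the merged cluster DIQ
  updated: d(DIQ,JKMZ)=75/16
iteration 6: select DIQ,JKMZ (d=75/16); attach at lengths (75/32, 75/32); label the merged cluster DIJKMQZ
final tree: (((D:11/16,Q:133/16):73/16,I:-1/16):75/32,((J:17/16,K:127/16):139/24,(M:9/10,Z:81/10):311/24):75/32)
total length: 879/16

M,Z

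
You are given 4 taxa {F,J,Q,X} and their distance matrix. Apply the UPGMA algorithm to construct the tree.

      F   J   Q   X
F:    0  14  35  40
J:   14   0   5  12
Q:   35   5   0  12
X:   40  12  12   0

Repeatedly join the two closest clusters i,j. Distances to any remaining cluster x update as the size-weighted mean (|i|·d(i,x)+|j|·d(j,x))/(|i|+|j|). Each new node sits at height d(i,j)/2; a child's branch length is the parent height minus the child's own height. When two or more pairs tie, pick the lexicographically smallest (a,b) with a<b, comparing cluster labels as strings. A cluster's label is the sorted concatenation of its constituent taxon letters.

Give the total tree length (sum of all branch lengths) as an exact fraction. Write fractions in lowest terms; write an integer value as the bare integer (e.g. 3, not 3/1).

step 1: merge (J,Q) at d=5; branch lengths J→5/2, Q→5/2; new cluster JQ
  updated: d(F,JQ)=49/2, d(JQ,X)=12
step 2: merge (JQ,X) at d=12; branch lengths JQ→7/2, X→6; new cluster JQX
  updated: d(F,JQX)=89/3
step 3: merge (F,JQX) at d=89/3; branch lengths F→89/6, JQX→53/6; new cluster FJQX
final tree: (F:89/6,((J:5/2,Q:5/2):7/2,X:6):53/6)
total length: 229/6

229/6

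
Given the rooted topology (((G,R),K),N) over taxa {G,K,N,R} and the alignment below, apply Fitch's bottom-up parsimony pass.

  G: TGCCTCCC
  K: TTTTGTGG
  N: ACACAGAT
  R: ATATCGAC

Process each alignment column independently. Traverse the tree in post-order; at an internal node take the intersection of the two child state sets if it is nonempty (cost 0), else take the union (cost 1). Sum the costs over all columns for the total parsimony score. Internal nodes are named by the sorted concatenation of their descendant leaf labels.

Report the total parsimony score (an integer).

site 0, node GR: G={T} ∪ R={A} → {A,T} (+1)
site 0, node GKR: GR={A,T} ∩ K={T} → {T} (+0)
site 0, node GKNR: GKR={T} ∪ N={A} → {A,T} (+1)
site 1, node GR: G={G} ∪ R={T} → {G,T} (+1)
site 1, node GKR: GR={G,T} ∩ K={T} → {T} (+0)
site 1, node GKNR: GKR={T} ∪ N={C} → {C,T} (+1)
site 2, node GR: G={C} ∪ R={A} → {A,C} (+1)
site 2, node GKR: GR={A,C} ∪ K={T} → {A,C,T} (+1)
site 2, node GKNR: GKR={A,C,T} ∩ N={A} → {A} (+0)
site 3, node GR: G={C} ∪ R={T} → {C,T} (+1)
site 3, node GKR: GR={C,T} ∩ K={T} → {T} (+0)
site 3, node GKNR: GKR={T} ∪ N={C} → {C,T} (+1)
site 4, node GR: G={T} ∪ R={C} → {C,T} (+1)
site 4, node GKR: GR={C,T} ∪ K={G} → {C,G,T} (+1)
site 4, node GKNR: GKR={C,G,T} ∪ N={A} → {A,C,G,T} (+1)
site 5, node GR: G={C} ∪ R={G} → {C,G} (+1)
site 5, node GKR: GR={C,G} ∪ K={T} → {C,G,T} (+1)
site 5, node GKNR: GKR={C,G,T} ∩ N={G} → {G} (+0)
site 6, node GR: G={C} ∪ R={A} → {A,C} (+1)
site 6, node GKR: GR={A,C} ∪ K={G} → {A,C,G} (+1)
site 6, node GKNR: GKR={A,C,G} ∩ N={A} → {A} (+0)
site 7, node GR: G={C} ∩ R={C} → {C} (+0)
site 7, node GKR: GR={C} ∪ K={G} → {C,G} (+1)
site 7, node GKNR: GKR={C,G} ∪ N={T} → {C,G,T} (+1)
per-site changes: [2, 2, 2, 2, 3, 2, 2, 2]; total = 17

17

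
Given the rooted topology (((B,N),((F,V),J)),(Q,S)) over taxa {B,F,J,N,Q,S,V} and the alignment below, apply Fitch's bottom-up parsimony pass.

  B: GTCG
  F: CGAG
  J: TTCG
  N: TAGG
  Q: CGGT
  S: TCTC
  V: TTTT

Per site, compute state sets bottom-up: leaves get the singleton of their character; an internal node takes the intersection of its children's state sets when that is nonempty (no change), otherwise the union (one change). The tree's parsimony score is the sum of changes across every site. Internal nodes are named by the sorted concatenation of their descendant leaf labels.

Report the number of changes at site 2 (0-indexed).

5

site 0, node BN: B={G} ∪ N={T} → {G,T} (+1)
site 0, node FV: F={C} ∪ V={T} → {C,T} (+1)
site 0, node FJV: FV={C,T} ∩ J={T} → {T} (+0)
site 0, node BFJNV: BN={G,T} ∩ FJV={T} → {T} (+0)
site 0, node QS: Q={C} ∪ S={T} → {C,T} (+1)
site 0, node BFJNQSV: BFJNV={T} ∩ QS={C,T} → {T} (+0)
site 1, node BN: B={T} ∪ N={A} → {A,T} (+1)
site 1, node FV: F={G} ∪ V={T} → {G,T} (+1)
site 1, node FJV: FV={G,T} ∩ J={T} → {T} (+0)
site 1, node BFJNV: BN={A,T} ∩ FJV={T} → {T} (+0)
site 1, node QS: Q={G} ∪ S={C} → {C,G} (+1)
site 1, node BFJNQSV: BFJNV={T} ∪ QS={C,G} → {C,G,T} (+1)
site 2, node BN: B={C} ∪ N={G} → {C,G} (+1)
site 2, node FV: F={A} ∪ V={T} → {A,T} (+1)
site 2, node FJV: FV={A,T} ∪ J={C} → {A,C,T} (+1)
site 2, node BFJNV: BN={C,G} ∩ FJV={A,C,T} → {C} (+0)
site 2, node QS: Q={G} ∪ S={T} → {G,T} (+1)
site 2, node BFJNQSV: BFJNV={C} ∪ QS={G,T} → {C,G,T} (+1)
site 3, node BN: B={G} ∩ N={G} → {G} (+0)
site 3, node FV: F={G} ∪ V={T} → {G,T} (+1)
site 3, node FJV: FV={G,T} ∩ J={G} → {G} (+0)
site 3, node BFJNV: BN={G} ∩ FJV={G} → {G} (+0)
site 3, node QS: Q={T} ∪ S={C} → {C,T} (+1)
site 3, node BFJNQSV: BFJNV={G} ∪ QS={C,T} → {C,G,T} (+1)
per-site changes: [3, 4, 5, 3]; total = 15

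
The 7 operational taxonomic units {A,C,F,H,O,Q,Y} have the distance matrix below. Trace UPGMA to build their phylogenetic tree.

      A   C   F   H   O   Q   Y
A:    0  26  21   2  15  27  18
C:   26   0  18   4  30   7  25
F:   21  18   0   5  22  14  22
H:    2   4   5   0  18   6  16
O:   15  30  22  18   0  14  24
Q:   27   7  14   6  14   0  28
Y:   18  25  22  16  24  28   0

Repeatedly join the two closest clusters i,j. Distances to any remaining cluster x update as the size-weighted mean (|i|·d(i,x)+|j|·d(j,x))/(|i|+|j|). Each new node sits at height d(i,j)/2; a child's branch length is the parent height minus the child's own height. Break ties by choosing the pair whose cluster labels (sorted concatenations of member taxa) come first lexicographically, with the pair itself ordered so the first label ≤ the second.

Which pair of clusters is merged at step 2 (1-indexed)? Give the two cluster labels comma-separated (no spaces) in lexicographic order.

iteration 1: select A,H (d=2); attach at lengths (1, 1); label the merged cluster AH
  updated: d(AH,C)=15, d(AH,F)=13, d(AH,O)=33/2, d(AH,Q)=33/2, d(AH,Y)=17
iteration 2: select C,Q (d=7); attach at lengths (7/2, 7/2); label the merged cluster CQ
  updated: d(AH,CQ)=63/4, d(CQ,F)=16, d(CQ,O)=22, d(CQ,Y)=53/2
iteration 3: select AH,F (d=13); attach at lengths (11/2, 13/2); label the merged cluster AFH
  updated: d(AFH,CQ)=95/6, d(AFH,O)=55/3, d(AFH,Y)=56/3
iteration 4: select AFH,CQ (d=95/6); attach at lengths (17/12, 53/12); label the merged cluster ACFHQ
  updated: d(ACFHQ,O)=99/5, d(ACFHQ,Y)=109/5
iteration 5: select ACFHQ,O (d=99/5); attach at lengths (119/60, 99/10); label the merged cluster ACFHOQ
  updated: d(ACFHOQ,Y)=133/6
iteration 6: select ACFHOQ,Y (d=133/6); attach at lengths (71/60, 133/12); label the merged cluster ACFHOQY
final tree: (((((A:1,H:1):11/2,F:13/2):17/12,(C:7/2,Q:7/2):53/12):119/60,O:99/10):71/60,Y:133/12)
total length: 3059/60

C,Q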